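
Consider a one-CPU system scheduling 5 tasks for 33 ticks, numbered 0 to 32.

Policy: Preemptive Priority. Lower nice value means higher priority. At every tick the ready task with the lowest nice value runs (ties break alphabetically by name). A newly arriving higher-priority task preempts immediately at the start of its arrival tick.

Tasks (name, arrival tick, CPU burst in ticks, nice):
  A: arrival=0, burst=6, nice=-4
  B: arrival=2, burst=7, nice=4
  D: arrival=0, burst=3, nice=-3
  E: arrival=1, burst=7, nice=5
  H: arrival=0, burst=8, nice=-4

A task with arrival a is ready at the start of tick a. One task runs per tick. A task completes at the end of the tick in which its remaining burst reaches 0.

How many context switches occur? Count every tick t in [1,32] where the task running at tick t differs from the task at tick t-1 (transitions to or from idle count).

t=0: ready={A,D,H} → run A
t=1: ready={A,D,E,H} → run A
t=2: ready={A,B,D,E,H} → run A
t=3: ready={A,B,D,E,H} → run A
t=4: ready={A,B,D,E,H} → run A
t=5: ready={A,B,D,E,H} → run A
t=6: ready={B,D,E,H} → run H
t=7: ready={B,D,E,H} → run H
t=8: ready={B,D,E,H} → run H
t=9: ready={B,D,E,H} → run H
t=10: ready={B,D,E,H} → run H
t=11: ready={B,D,E,H} → run H
t=12: ready={B,D,E,H} → run H
t=13: ready={B,D,E,H} → run H
t=14: ready={B,D,E} → run D
t=15: ready={B,D,E} → run D
t=16: ready={B,D,E} → run D
t=17: ready={B,E} → run B
t=18: ready={B,E} → run B
t=19: ready={B,E} → run B
t=20: ready={B,E} → run B
t=21: ready={B,E} → run B
t=22: ready={B,E} → run B
t=23: ready={B,E} → run B
t=24: ready={E} → run E
t=25: ready={E} → run E
t=26: ready={E} → run E
t=27: ready={E} → run E
t=28: ready={E} → run E
t=29: ready={E} → run E
t=30: ready={E} → run E
t=31: (idle)
t=32: (idle)

context switches = 5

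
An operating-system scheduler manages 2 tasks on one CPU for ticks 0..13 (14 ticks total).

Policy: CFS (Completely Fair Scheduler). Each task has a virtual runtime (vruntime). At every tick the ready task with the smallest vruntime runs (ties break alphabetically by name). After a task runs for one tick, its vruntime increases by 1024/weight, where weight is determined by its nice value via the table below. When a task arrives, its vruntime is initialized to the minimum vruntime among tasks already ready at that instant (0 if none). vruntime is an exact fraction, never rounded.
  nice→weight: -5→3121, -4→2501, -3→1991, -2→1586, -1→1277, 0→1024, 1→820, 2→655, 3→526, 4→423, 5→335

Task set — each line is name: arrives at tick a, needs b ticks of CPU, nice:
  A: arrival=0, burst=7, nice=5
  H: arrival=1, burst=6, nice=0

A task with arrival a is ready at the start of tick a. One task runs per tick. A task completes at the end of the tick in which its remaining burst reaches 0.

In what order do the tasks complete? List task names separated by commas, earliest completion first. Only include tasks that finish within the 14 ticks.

t=0: vr[A=0] → run A
t=1: vr[A=1024/335 H=1024/335] → run A
t=2: vr[A=2048/335 H=1024/335] → run H
t=3: vr[A=2048/335 H=1359/335] → run H
t=4: vr[A=2048/335 H=1694/335] → run H
t=5: vr[A=2048/335 H=2029/335] → run H
t=6: vr[A=2048/335 H=2364/335] → run A
t=7: vr[A=3072/335 H=2364/335] → run H
t=8: vr[A=3072/335 H=2699/335] → run H
t=9: vr[A=3072/335] → run A
t=10: vr[A=4096/335] → run A
t=11: vr[A=1024/67] → run A
t=12: vr[A=6144/335] → run A
t=13: (idle)

completion order = H, A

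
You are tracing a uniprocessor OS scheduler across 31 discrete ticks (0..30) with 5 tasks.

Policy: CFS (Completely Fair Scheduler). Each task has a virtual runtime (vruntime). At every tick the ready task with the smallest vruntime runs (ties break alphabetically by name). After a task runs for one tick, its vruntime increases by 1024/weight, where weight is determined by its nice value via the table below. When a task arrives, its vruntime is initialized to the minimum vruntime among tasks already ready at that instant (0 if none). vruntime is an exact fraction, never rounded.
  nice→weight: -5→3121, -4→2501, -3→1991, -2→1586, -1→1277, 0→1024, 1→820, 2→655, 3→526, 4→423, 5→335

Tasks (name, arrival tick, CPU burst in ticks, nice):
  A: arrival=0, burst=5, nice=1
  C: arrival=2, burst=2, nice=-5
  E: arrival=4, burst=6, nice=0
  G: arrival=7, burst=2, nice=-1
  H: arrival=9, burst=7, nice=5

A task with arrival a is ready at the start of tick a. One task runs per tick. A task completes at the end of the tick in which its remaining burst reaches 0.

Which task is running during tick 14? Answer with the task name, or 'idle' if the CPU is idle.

t=0: vr[A=0] → run A
t=1: vr[A=256/205] → run A
t=2: vr[A=512/205 C=512/205] → run A
t=3: vr[A=768/205 C=512/205] → run C
t=4: vr[A=768/205 C=1807872/639805 E=1807872/639805] → run C
t=5: vr[A=768/205 E=1807872/639805] → run E
t=6: vr[A=768/205 E=2447677/639805] → run A
t=7: vr[A=1024/205 E=2447677/639805 G=2447677/639805] → run E
t=8: vr[A=1024/205 E=3087482/639805 G=2447677/639805] → run G
t=9: vr[A=1024/205 E=3087482/639805 G=3780843849/817030985 H=3780843849/817030985] → run G
t=10: vr[A=1024/205 E=3087482/639805 H=3780843849/817030985] → run H
t=11: vr[A=1024/205 E=3087482/639805 H=420644483611/54741075995] → run E
t=12: vr[A=1024/205 E=3727287/639805 H=420644483611/54741075995] → run A
t=13: vr[E=3727287/639805 H=420644483611/54741075995] → run E
t=14: vr[E=4367092/639805 H=420644483611/54741075995] → run E
t=15: vr[E=5006897/639805 H=420644483611/54741075995] → run H
t=16: vr[E=5006897/639805 H=587972429339/54741075995] → run E
t=17: vr[H=587972429339/54741075995] → run H
t=18: vr[H=755300375067/54741075995] → run H
t=19: vr[H=184525664159/10948215199] → run H
t=20: vr[H=1089956266523/54741075995] → run H
t=21: vr[H=1257284212251/54741075995] → run H
t=22: (idle)
t=23: (idle)
t=24: (idle)
t=25: (idle)
t=26: (idle)
t=27: (idle)
t=28: (idle)
t=29: (idle)
t=30: (idle)

running at tick 14 = E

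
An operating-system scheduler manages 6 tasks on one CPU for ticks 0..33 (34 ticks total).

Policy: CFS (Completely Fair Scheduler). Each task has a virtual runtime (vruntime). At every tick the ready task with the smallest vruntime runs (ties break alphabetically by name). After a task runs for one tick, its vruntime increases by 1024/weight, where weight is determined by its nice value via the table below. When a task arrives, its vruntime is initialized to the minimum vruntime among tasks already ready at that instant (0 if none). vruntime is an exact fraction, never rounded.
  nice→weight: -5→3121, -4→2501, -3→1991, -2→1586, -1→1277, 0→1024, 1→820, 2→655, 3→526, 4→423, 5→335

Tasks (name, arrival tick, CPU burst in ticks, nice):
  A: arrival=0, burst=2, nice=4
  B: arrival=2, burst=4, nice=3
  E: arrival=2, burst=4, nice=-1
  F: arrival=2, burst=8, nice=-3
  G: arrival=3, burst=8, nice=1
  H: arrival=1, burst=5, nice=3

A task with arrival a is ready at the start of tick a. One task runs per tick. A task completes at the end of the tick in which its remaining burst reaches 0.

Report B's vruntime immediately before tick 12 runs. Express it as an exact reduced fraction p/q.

t=0: vr[A=0] → run A
t=1: vr[A=1024/423 H=1024/423] → run A
t=2: vr[B=1024/423 E=1024/423 F=1024/423 H=1024/423] → run B
t=3: vr[B=485888/111249 E=1024/423 F=1024/423 G=1024/423 H=1024/423] → run E
t=4: vr[B=485888/111249 E=1740800/540171 F=1024/423 G=1024/423 H=1024/423] → run F
t=5: vr[B=485888/111249 E=1740800/540171 F=2471936/842193 G=1024/423 H=1024/423] → run G
t=6: vr[B=485888/111249 E=1740800/540171 F=2471936/842193 G=318208/86715 H=1024/423] → run H
t=7: vr[B=485888/111249 E=1740800/540171 F=2471936/842193 G=318208/86715 H=485888/111249] → run F
t=8: vr[B=485888/111249 E=1740800/540171 F=2905088/842193 G=318208/86715 H=485888/111249] → run E
t=9: vr[B=485888/111249 E=2173952/540171 F=2905088/842193 G=318208/86715 H=485888/111249] → run F
t=10: vr[B=485888/111249 E=2173952/540171 F=3338240/842193 G=318208/86715 H=485888/111249] → run G
t=11: vr[B=485888/111249 E=2173952/540171 F=3338240/842193 G=426496/86715 H=485888/111249] → run F
t=12: vr[B=485888/111249 E=2173952/540171 F=3771392/842193 G=426496/86715 H=485888/111249] → run E
t=13: vr[B=485888/111249 E=2607104/540171 F=3771392/842193 G=426496/86715 H=485888/111249] → run B
t=14: vr[B=702464/111249 E=2607104/540171 F=3771392/842193 G=426496/86715 H=485888/111249] → run H
t=15: vr[B=702464/111249 E=2607104/540171 F=3771392/842193 G=426496/86715 H=702464/111249] → run F
t=16: vr[B=702464/111249 E=2607104/540171 F=4204544/842193 G=426496/86715 H=702464/111249] → run E
t=17: vr[B=702464/111249 F=4204544/842193 G=426496/86715 H=702464/111249] → run G
t=18: vr[B=702464/111249 F=4204544/842193 G=534784/86715 H=702464/111249] → run F
t=19: vr[B=702464/111249 F=4637696/842193 G=534784/86715 H=702464/111249] → run F
t=20: vr[B=702464/111249 F=5070848/842193 G=534784/86715 H=702464/111249] → run F
t=21: vr[B=702464/111249 G=534784/86715 H=702464/111249] → run G
t=22: vr[B=702464/111249 G=643072/86715 H=702464/111249] → run B
t=23: vr[B=919040/111249 G=643072/86715 H=702464/111249] → run H
t=24: vr[B=919040/111249 G=643072/86715 H=919040/111249] → run G
t=25: vr[B=919040/111249 G=150272/17343 H=919040/111249] → run B
t=26: vr[G=150272/17343 H=919040/111249] → run H
t=27: vr[G=150272/17343 H=1135616/111249] → run G
t=28: vr[G=859648/86715 H=1135616/111249] → run G
t=29: vr[G=967936/86715 H=1135616/111249] → run H
t=30: vr[G=967936/86715] → run G
t=31: (idle)
t=32: (idle)
t=33: (idle)

vruntime(B, start of tick 12) = 485888/111249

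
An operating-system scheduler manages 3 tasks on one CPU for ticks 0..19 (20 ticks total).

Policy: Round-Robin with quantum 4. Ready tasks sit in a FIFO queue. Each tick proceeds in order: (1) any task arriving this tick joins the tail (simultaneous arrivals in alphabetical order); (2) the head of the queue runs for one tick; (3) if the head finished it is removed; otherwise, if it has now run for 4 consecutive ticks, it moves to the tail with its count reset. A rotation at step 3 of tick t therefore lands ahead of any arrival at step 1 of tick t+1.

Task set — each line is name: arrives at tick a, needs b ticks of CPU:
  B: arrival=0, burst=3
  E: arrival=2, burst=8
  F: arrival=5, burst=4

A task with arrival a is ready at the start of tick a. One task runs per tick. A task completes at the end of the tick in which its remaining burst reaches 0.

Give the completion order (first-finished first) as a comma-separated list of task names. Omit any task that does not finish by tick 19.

t=0: queue=[B] q_used=0 → run B
t=1: queue=[B] q_used=1 → run B
t=2: queue=[B,E] q_used=2 → run B
t=3: queue=[E] q_used=0 → run E
t=4: queue=[E] q_used=1 → run E
t=5: queue=[E,F] q_used=2 → run E
t=6: queue=[E,F] q_used=3 → run E
t=7: queue=[F,E] q_used=0 → run F
t=8: queue=[F,E] q_used=1 → run F
t=9: queue=[F,E] q_used=2 → run F
t=10: queue=[F,E] q_used=3 → run F
t=11: queue=[E] q_used=0 → run E
t=12: queue=[E] q_used=1 → run E
t=13: queue=[E] q_used=2 → run E
t=14: queue=[E] q_used=3 → run E
t=15: (idle)
t=16: (idle)
t=17: (idle)
t=18: (idle)
t=19: (idle)

completion order = B, F, E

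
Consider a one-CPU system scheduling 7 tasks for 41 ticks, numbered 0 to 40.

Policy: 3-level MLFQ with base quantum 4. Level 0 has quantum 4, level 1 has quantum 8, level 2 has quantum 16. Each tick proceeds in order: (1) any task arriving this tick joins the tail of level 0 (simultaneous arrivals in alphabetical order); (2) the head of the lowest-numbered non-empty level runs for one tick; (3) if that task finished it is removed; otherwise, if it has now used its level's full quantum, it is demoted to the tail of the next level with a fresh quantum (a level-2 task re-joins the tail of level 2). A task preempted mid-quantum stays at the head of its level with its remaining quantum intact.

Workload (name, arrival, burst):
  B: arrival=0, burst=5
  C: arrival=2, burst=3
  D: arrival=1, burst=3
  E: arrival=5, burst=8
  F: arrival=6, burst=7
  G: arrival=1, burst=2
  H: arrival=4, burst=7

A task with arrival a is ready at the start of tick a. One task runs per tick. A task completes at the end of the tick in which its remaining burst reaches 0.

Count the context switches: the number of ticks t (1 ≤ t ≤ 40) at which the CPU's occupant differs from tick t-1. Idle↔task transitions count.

t=0: L0/L1/L2 = B/-/- → run B
t=1: L0/L1/L2 = BDG/-/- → run B
t=2: L0/L1/L2 = BDGC/-/- → run B
t=3: L0/L1/L2 = BDGC/-/- → run B
t=4: L0/L1/L2 = DGCH/B/- → run D
t=5: L0/L1/L2 = DGCHE/B/- → run D
t=6: L0/L1/L2 = DGCHEF/B/- → run D
t=7: L0/L1/L2 = GCHEF/B/- → run G
t=8: L0/L1/L2 = GCHEF/B/- → run G
t=9: L0/L1/L2 = CHEF/B/- → run C
t=10: L0/L1/L2 = CHEF/B/- → run C
t=11: L0/L1/L2 = CHEF/B/- → run C
t=12: L0/L1/L2 = HEF/B/- → run H
t=13: L0/L1/L2 = HEF/B/- → run H
t=14: L0/L1/L2 = HEF/B/- → run H
t=15: L0/L1/L2 = HEF/B/- → run H
t=16: L0/L1/L2 = EF/BH/- → run E
t=17: L0/L1/L2 = EF/BH/- → run E
t=18: L0/L1/L2 = EF/BH/- → run E
t=19: L0/L1/L2 = EF/BH/- → run E
t=20: L0/L1/L2 = F/BHE/- → run F
t=21: L0/L1/L2 = F/BHE/- → run F
t=22: L0/L1/L2 = F/BHE/- → run F
t=23: L0/L1/L2 = F/BHE/- → run F
t=24: L0/L1/L2 = -/BHEF/- → run B
t=25: L0/L1/L2 = -/HEF/- → run H
t=26: L0/L1/L2 = -/HEF/- → run H
t=27: L0/L1/L2 = -/HEF/- → run H
t=28: L0/L1/L2 = -/EF/- → run E
t=29: L0/L1/L2 = -/EF/- → run E
t=30: L0/L1/L2 = -/EF/- → run E
t=31: L0/L1/L2 = -/EF/- → run E
t=32: L0/L1/L2 = -/F/- → run F
t=33: L0/L1/L2 = -/F/- → run F
t=34: L0/L1/L2 = -/F/- → run F
t=35: (idle)
t=36: (idle)
t=37: (idle)
t=38: (idle)
t=39: (idle)
t=40: (idle)

context switches = 11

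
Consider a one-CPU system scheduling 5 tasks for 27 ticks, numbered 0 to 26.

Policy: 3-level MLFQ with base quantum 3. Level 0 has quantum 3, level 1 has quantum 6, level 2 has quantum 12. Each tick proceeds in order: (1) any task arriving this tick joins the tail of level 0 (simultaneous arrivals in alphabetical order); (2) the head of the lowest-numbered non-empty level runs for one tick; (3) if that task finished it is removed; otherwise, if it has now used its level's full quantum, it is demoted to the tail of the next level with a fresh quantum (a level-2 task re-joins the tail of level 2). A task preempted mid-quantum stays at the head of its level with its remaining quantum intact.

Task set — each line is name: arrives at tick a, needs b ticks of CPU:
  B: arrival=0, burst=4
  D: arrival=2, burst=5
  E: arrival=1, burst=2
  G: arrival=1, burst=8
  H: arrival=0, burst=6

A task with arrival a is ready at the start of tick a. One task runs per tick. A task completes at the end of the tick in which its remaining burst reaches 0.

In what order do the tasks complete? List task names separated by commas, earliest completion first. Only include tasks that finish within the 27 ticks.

completion order = E, B, H, G, D

t=0: L0/L1/L2 = BH/-/- → run B
t=1: L0/L1/L2 = BHEG/-/- → run B
t=2: L0/L1/L2 = BHEGD/-/- → run B
t=3: L0/L1/L2 = HEGD/B/- → run H
t=4: L0/L1/L2 = HEGD/B/- → run H
t=5: L0/L1/L2 = HEGD/B/- → run H
t=6: L0/L1/L2 = EGD/BH/- → run E
t=7: L0/L1/L2 = EGD/BH/- → run E
t=8: L0/L1/L2 = GD/BH/- → run G
t=9: L0/L1/L2 = GD/BH/- → run G
t=10: L0/L1/L2 = GD/BH/- → run G
t=11: L0/L1/L2 = D/BHG/- → run D
t=12: L0/L1/L2 = D/BHG/- → run D
t=13: L0/L1/L2 = D/BHG/- → run D
t=14: L0/L1/L2 = -/BHGD/- → run B
t=15: L0/L1/L2 = -/HGD/- → run H
t=16: L0/L1/L2 = -/HGD/- → run H
t=17: L0/L1/L2 = -/HGD/- → run H
t=18: L0/L1/L2 = -/GD/- → run G
t=19: L0/L1/L2 = -/GD/- → run G
t=20: L0/L1/L2 = -/GD/- → run G
t=21: L0/L1/L2 = -/GD/- → run G
t=22: L0/L1/L2 = -/GD/- → run G
t=23: L0/L1/L2 = -/D/- → run D
t=24: L0/L1/L2 = -/D/- → run D
t=25: (idle)
t=26: (idle)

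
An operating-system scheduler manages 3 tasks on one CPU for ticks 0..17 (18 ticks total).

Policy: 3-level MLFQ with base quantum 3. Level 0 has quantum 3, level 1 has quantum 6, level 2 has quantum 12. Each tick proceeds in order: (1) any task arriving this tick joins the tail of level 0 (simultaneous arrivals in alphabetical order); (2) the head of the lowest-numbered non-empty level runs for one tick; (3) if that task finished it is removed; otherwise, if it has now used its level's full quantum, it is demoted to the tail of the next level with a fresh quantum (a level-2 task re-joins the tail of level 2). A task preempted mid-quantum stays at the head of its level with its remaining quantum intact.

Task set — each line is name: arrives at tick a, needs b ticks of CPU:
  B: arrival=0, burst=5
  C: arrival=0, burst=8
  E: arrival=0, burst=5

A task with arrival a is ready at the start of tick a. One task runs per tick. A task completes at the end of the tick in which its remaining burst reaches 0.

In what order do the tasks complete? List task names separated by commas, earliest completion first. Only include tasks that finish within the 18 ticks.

t=0: L0/L1/L2 = BCE/-/- → run B
t=1: L0/L1/L2 = BCE/-/- → run B
t=2: L0/L1/L2 = BCE/-/- → run B
t=3: L0/L1/L2 = CE/B/- → run C
t=4: L0/L1/L2 = CE/B/- → run C
t=5: L0/L1/L2 = CE/B/- → run C
t=6: L0/L1/L2 = E/BC/- → run E
t=7: L0/L1/L2 = E/BC/- → run E
t=8: L0/L1/L2 = E/BC/- → run E
t=9: L0/L1/L2 = -/BCE/- → run B
t=10: L0/L1/L2 = -/BCE/- → run B
t=11: L0/L1/L2 = -/CE/- → run C
t=12: L0/L1/L2 = -/CE/- → run C
t=13: L0/L1/L2 = -/CE/- → run C
t=14: L0/L1/L2 = -/CE/- → run C
t=15: L0/L1/L2 = -/CE/- → run C
t=16: L0/L1/L2 = -/E/- → run E
t=17: L0/L1/L2 = -/E/- → run E

completion order = B, C, E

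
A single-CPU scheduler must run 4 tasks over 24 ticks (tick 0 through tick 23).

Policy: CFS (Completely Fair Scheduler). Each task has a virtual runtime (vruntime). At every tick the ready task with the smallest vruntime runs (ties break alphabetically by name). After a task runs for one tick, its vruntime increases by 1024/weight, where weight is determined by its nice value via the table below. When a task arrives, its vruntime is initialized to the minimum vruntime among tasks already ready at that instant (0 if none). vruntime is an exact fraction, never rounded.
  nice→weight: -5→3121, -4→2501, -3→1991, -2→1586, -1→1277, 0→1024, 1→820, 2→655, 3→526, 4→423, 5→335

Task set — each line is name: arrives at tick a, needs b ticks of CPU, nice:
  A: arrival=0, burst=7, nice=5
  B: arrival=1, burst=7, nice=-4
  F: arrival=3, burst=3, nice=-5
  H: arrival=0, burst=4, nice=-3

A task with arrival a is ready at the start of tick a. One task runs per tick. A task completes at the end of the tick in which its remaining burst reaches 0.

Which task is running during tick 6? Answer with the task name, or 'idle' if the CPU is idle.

t=0: vr[A=0 H=0] → run A
t=1: vr[A=1024/335 B=0 H=0] → run B
t=2: vr[A=1024/335 B=1024/2501 H=0] → run H
t=3: vr[A=1024/335 B=1024/2501 F=1024/2501 H=1024/1991] → run B
t=4: vr[A=1024/335 B=2048/2501 F=1024/2501 H=1024/1991] → run F
t=5: vr[A=1024/335 B=2048/2501 F=5756928/7805621 H=1024/1991] → run H
t=6: vr[A=1024/335 B=2048/2501 F=5756928/7805621 H=2048/1991] → run F
t=7: vr[A=1024/335 B=2048/2501 F=8317952/7805621 H=2048/1991] → run B
t=8: vr[A=1024/335 B=3072/2501 F=8317952/7805621 H=2048/1991] → run H
t=9: vr[A=1024/335 B=3072/2501 F=8317952/7805621 H=3072/1991] → run F
t=10: vr[A=1024/335 B=3072/2501 H=3072/1991] → run B
t=11: vr[A=1024/335 B=4096/2501 H=3072/1991] → run H
t=12: vr[A=1024/335 B=4096/2501] → run B
t=13: vr[A=1024/335 B=5120/2501] → run B
t=14: vr[A=1024/335 B=6144/2501] → run B
t=15: vr[A=1024/335] → run A
t=16: vr[A=2048/335] → run A
t=17: vr[A=3072/335] → run A
t=18: vr[A=4096/335] → run A
t=19: vr[A=1024/67] → run A
t=20: vr[A=6144/335] → run A
t=21: (idle)
t=22: (idle)
t=23: (idle)

running at tick 6 = F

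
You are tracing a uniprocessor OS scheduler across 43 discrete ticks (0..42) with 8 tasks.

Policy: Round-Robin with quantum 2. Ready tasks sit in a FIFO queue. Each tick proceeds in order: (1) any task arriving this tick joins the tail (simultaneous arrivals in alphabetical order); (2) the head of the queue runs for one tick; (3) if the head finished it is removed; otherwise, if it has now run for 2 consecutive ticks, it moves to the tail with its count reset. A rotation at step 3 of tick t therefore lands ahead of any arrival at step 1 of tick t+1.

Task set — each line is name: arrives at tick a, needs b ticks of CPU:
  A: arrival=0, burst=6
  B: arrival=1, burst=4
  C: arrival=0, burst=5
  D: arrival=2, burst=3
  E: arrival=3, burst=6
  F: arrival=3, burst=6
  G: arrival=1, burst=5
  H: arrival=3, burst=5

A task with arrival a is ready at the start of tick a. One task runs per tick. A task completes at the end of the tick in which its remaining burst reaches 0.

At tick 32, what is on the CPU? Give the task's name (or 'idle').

running at tick 32 = H

t=0: queue=[A,C] q_used=0 → run A
t=1: queue=[A,C,B,G] q_used=1 → run A
t=2: queue=[C,B,G,A,D] q_used=0 → run C
t=3: queue=[C,B,G,A,D,E,F,H] q_used=1 → run C
t=4: queue=[B,G,A,D,E,F,H,C] q_used=0 → run B
t=5: queue=[B,G,A,D,E,F,H,C] q_used=1 → run B
t=6: queue=[G,A,D,E,F,H,C,B] q_used=0 → run G
t=7: queue=[G,A,D,E,F,H,C,B] q_used=1 → run G
t=8: queue=[A,D,E,F,H,C,B,G] q_used=0 → run A
t=9: queue=[A,D,E,F,H,C,B,G] q_used=1 → run A
t=10: queue=[D,E,F,H,C,B,G,A] q_used=0 → run D
t=11: queue=[D,E,F,H,C,B,G,A] q_used=1 → run D
t=12: queue=[E,F,H,C,B,G,A,D] q_used=0 → run E
t=13: queue=[E,F,H,C,B,G,A,D] q_used=1 → run E
t=14: queue=[F,H,C,B,G,A,D,E] q_used=0 → run F
t=15: queue=[F,H,C,B,G,A,D,E] q_used=1 → run F
t=16: queue=[H,C,B,G,A,D,E,F] q_used=0 → run H
t=17: queue=[H,C,B,G,A,D,E,F] q_used=1 → run H
t=18: queue=[C,B,G,A,D,E,F,H] q_used=0 → run C
t=19: queue=[C,B,G,A,D,E,F,H] q_used=1 → run C
t=20: queue=[B,G,A,D,E,F,H,C] q_used=0 → run B
t=21: queue=[B,G,A,D,E,F,H,C] q_used=1 → run B
t=22: queue=[G,A,D,E,F,H,C] q_used=0 → run G
t=23: queue=[G,A,D,E,F,H,C] q_used=1 → run G
t=24: queue=[A,D,E,F,H,C,G] q_used=0 → run A
t=25: queue=[A,D,E,F,H,C,G] q_used=1 → run A
t=26: queue=[D,E,F,H,C,G] q_used=0 → run D
t=27: queue=[E,F,H,C,G] q_used=0 → run E
t=28: queue=[E,F,H,C,G] q_used=1 → run E
t=29: queue=[F,H,C,G,E] q_used=0 → run F
t=30: queue=[F,H,C,G,E] q_used=1 → run F
t=31: queue=[H,C,G,E,F] q_used=0 → run H
t=32: queue=[H,C,G,E,F] q_used=1 → run H
t=33: queue=[C,G,E,F,H] q_used=0 → run C
t=34: queue=[G,E,F,H] q_used=0 → run G
t=35: queue=[E,F,H] q_used=0 → run E
t=36: queue=[E,F,H] q_used=1 → run E
t=37: queue=[F,H] q_used=0 → run F
t=38: queue=[F,H] q_used=1 → run F
t=39: queue=[H] q_used=0 → run H
t=40: (idle)
t=41: (idle)
t=42: (idle)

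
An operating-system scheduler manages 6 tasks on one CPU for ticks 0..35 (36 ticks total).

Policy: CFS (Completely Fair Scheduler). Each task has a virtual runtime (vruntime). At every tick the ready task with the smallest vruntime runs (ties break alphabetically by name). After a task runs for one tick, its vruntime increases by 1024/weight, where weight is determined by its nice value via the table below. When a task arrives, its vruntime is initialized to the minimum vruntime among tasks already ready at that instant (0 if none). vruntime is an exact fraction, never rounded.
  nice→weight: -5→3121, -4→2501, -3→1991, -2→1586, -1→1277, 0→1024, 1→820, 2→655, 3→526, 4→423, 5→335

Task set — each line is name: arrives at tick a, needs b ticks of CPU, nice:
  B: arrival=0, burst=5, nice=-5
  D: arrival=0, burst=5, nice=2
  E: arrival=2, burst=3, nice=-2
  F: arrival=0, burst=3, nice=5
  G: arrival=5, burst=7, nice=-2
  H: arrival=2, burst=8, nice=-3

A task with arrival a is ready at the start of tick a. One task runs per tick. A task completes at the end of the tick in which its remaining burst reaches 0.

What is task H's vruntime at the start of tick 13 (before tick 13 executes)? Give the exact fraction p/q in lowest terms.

t=0: vr[B=0 D=0 F=0] → run B
t=1: vr[B=1024/3121 D=0 F=0] → run D
t=2: vr[B=1024/3121 D=1024/655 E=0 F=0 H=0] → run E
t=3: vr[B=1024/3121 D=1024/655 E=512/793 F=0 H=0] → run F
t=4: vr[B=1024/3121 D=1024/655 E=512/793 F=1024/335 H=0] → run H
t=5: vr[B=1024/3121 D=1024/655 E=512/793 F=1024/335 G=1024/3121 H=1024/1991] → run B
t=6: vr[B=2048/3121 D=1024/655 E=512/793 F=1024/335 G=1024/3121 H=1024/1991] → run G
t=7: vr[B=2048/3121 D=1024/655 E=512/793 F=1024/335 G=2409984/2474953 H=1024/1991] → run H
t=8: vr[B=2048/3121 D=1024/655 E=512/793 F=1024/335 G=2409984/2474953 H=2048/1991] → run E
t=9: vr[B=2048/3121 D=1024/655 E=1024/793 F=1024/335 G=2409984/2474953 H=2048/1991] → run B
t=10: vr[B=3072/3121 D=1024/655 E=1024/793 F=1024/335 G=2409984/2474953 H=2048/1991] → run G
t=11: vr[B=3072/3121 D=1024/655 E=1024/793 F=1024/335 G=4007936/2474953 H=2048/1991] → run B
t=12: vr[B=4096/3121 D=1024/655 E=1024/793 F=1024/335 G=4007936/2474953 H=2048/1991] → run H
t=13: vr[B=4096/3121 D=1024/655 E=1024/793 F=1024/335 G=4007936/2474953 H=3072/1991] → run E
t=14: vr[B=4096/3121 D=1024/655 F=1024/335 G=4007936/2474953 H=3072/1991] → run B
t=15: vr[D=1024/655 F=1024/335 G=4007936/2474953 H=3072/1991] → run H
t=16: vr[D=1024/655 F=1024/335 G=4007936/2474953 H=4096/1991] → run D
t=17: vr[D=2048/655 F=1024/335 G=4007936/2474953 H=4096/1991] → run G
t=18: vr[D=2048/655 F=1024/335 G=5605888/2474953 H=4096/1991] → run H
t=19: vr[D=2048/655 F=1024/335 G=5605888/2474953 H=5120/1991] → run G
t=20: vr[D=2048/655 F=1024/335 G=7203840/2474953 H=5120/1991] → run H
t=21: vr[D=2048/655 F=1024/335 G=7203840/2474953 H=6144/1991] → run G
t=22: vr[D=2048/655 F=1024/335 G=8801792/2474953 H=6144/1991] → run F
t=23: vr[D=2048/655 F=2048/335 G=8801792/2474953 H=6144/1991] → run H
t=24: vr[D=2048/655 F=2048/335 G=8801792/2474953 H=7168/1991] → run D
t=25: vr[D=3072/655 F=2048/335 G=8801792/2474953 H=7168/1991] → run G
t=26: vr[D=3072/655 F=2048/335 G=10399744/2474953 H=7168/1991] → run H
t=27: vr[D=3072/655 F=2048/335 G=10399744/2474953] → run G
t=28: vr[D=3072/655 F=2048/335] → run D
t=29: vr[D=4096/655 F=2048/335] → run F
t=30: vr[D=4096/655] → run D
t=31: (idle)
t=32: (idle)
t=33: (idle)
t=34: (idle)
t=35: (idle)

vruntime(H, start of tick 13) = 3072/1991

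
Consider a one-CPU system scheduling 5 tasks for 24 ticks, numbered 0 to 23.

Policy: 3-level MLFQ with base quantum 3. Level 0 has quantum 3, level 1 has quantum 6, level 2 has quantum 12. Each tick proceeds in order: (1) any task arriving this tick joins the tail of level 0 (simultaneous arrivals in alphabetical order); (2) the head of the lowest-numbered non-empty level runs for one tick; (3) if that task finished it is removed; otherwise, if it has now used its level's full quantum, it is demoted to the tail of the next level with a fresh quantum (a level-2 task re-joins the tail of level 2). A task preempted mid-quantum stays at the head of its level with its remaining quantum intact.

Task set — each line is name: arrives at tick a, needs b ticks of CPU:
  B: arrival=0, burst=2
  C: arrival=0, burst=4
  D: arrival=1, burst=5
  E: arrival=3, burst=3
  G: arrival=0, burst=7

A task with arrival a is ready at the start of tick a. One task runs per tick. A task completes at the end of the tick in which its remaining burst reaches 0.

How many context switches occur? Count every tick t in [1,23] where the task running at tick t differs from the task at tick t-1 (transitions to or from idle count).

t=0: L0/L1/L2 = BCG/-/- → run B
t=1: L0/L1/L2 = BCGD/-/- → run B
t=2: L0/L1/L2 = CGD/-/- → run C
t=3: L0/L1/L2 = CGDE/-/- → run C
t=4: L0/L1/L2 = CGDE/-/- → run C
t=5: L0/L1/L2 = GDE/C/- → run G
t=6: L0/L1/L2 = GDE/C/- → run G
t=7: L0/L1/L2 = GDE/C/- → run G
t=8: L0/L1/L2 = DE/CG/- → run D
t=9: L0/L1/L2 = DE/CG/- → run D
t=10: L0/L1/L2 = DE/CG/- → run D
t=11: L0/L1/L2 = E/CGD/- → run E
t=12: L0/L1/L2 = E/CGD/- → run E
t=13: L0/L1/L2 = E/CGD/- → run E
t=14: L0/L1/L2 = -/CGD/- → run C
t=15: L0/L1/L2 = -/GD/- → run G
t=16: L0/L1/L2 = -/GD/- → run G
t=17: L0/L1/L2 = -/GD/- → run G
t=18: L0/L1/L2 = -/GD/- → run G
t=19: L0/L1/L2 = -/D/- → run D
t=20: L0/L1/L2 = -/D/- → run D
t=21: (idle)
t=22: (idle)
t=23: (idle)

context switches = 8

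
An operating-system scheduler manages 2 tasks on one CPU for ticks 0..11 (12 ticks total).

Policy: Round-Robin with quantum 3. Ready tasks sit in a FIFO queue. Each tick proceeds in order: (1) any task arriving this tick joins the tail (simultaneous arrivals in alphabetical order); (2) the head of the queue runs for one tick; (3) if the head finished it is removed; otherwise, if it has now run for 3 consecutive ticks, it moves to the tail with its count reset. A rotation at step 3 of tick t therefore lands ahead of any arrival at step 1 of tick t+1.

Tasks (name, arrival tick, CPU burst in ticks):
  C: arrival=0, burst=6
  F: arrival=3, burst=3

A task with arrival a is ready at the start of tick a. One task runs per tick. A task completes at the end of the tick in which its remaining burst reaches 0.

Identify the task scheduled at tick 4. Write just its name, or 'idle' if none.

running at tick 4 = C

t=0: queue=[C] q_used=0 → run C
t=1: queue=[C] q_used=1 → run C
t=2: queue=[C] q_used=2 → run C
t=3: queue=[C,F] q_used=0 → run C
t=4: queue=[C,F] q_used=1 → run C
t=5: queue=[C,F] q_used=2 → run C
t=6: queue=[F] q_used=0 → run F
t=7: queue=[F] q_used=1 → run F
t=8: queue=[F] q_used=2 → run F
t=9: (idle)
t=10: (idle)
t=11: (idle)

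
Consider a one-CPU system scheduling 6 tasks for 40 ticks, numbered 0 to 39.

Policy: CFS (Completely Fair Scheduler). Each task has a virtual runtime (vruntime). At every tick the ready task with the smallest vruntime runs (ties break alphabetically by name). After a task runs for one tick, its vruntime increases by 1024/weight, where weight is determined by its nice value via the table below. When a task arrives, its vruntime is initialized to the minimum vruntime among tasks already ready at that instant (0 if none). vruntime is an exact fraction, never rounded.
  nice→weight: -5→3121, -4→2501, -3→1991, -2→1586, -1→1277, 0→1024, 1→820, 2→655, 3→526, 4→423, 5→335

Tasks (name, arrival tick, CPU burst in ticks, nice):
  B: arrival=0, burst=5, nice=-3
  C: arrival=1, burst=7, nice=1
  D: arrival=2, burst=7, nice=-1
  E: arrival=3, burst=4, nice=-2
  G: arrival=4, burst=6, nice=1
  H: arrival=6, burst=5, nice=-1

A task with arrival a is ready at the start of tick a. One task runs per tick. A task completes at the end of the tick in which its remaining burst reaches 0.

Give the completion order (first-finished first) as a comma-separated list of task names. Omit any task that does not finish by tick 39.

completion order = B, E, H, D, G, C

t=0: vr[B=0] → run B
t=1: vr[B=1024/1991 C=1024/1991] → run B
t=2: vr[B=2048/1991 C=1024/1991 D=1024/1991] → run C
t=3: vr[B=2048/1991 C=719616/408155 D=1024/1991 E=1024/1991] → run D
t=4: vr[B=2048/1991 C=719616/408155 D=3346432/2542507 E=1024/1991 G=1024/1991] → run E
t=5: vr[B=2048/1991 C=719616/408155 D=3346432/2542507 E=1831424/1578863 G=1024/1991] → run G
t=6: vr[B=2048/1991 C=719616/408155 D=3346432/2542507 E=1831424/1578863 G=719616/408155 H=2048/1991] → run B
t=7: vr[B=3072/1991 C=719616/408155 D=3346432/2542507 E=1831424/1578863 G=719616/408155 H=2048/1991] → run H
t=8: vr[B=3072/1991 C=719616/408155 D=3346432/2542507 E=1831424/1578863 G=719616/408155 H=4654080/2542507] → run E
t=9: vr[B=3072/1991 C=719616/408155 D=3346432/2542507 E=2850816/1578863 G=719616/408155 H=4654080/2542507] → run D
t=10: vr[B=3072/1991 C=719616/408155 D=5385216/2542507 E=2850816/1578863 G=719616/408155 H=4654080/2542507] → run B
t=11: vr[B=4096/1991 C=719616/408155 D=5385216/2542507 E=2850816/1578863 G=719616/408155 H=4654080/2542507] → run C
t=12: vr[B=4096/1991 C=1229312/408155 D=5385216/2542507 E=2850816/1578863 G=719616/408155 H=4654080/2542507] → run G
t=13: vr[B=4096/1991 C=1229312/408155 D=5385216/2542507 E=2850816/1578863 G=1229312/408155 H=4654080/2542507] → run E
t=14: vr[B=4096/1991 C=1229312/408155 D=5385216/2542507 E=3870208/1578863 G=1229312/408155 H=4654080/2542507] → run H
t=15: vr[B=4096/1991 C=1229312/408155 D=5385216/2542507 E=3870208/1578863 G=1229312/408155 H=6692864/2542507] → run B
t=16: vr[C=1229312/408155 D=5385216/2542507 E=3870208/1578863 G=1229312/408155 H=6692864/2542507] → run D
t=17: vr[C=1229312/408155 D=7424000/2542507 E=3870208/1578863 G=1229312/408155 H=6692864/2542507] → run E
t=18: vr[C=1229312/408155 D=7424000/2542507 G=1229312/408155 H=6692864/2542507] → run H
t=19: vr[C=1229312/408155 D=7424000/2542507 G=1229312/408155 H=8731648/2542507] → run D
t=20: vr[C=1229312/408155 D=9462784/2542507 G=1229312/408155 H=8731648/2542507] → run C
t=21: vr[C=1739008/408155 D=9462784/2542507 G=1229312/408155 H=8731648/2542507] → run G
t=22: vr[C=1739008/408155 D=9462784/2542507 G=1739008/408155 H=8731648/2542507] → run H
t=23: vr[C=1739008/408155 D=9462784/2542507 G=1739008/408155 H=10770432/2542507] → run D
t=24: vr[C=1739008/408155 D=11501568/2542507 G=1739008/408155 H=10770432/2542507] → run H
t=25: vr[C=1739008/408155 D=11501568/2542507 G=1739008/408155] → run C
t=26: vr[C=2248704/408155 D=11501568/2542507 G=1739008/408155] → run G
t=27: vr[C=2248704/408155 D=11501568/2542507 G=2248704/408155] → run D
t=28: vr[C=2248704/408155 D=13540352/2542507 G=2248704/408155] → run D
t=29: vr[C=2248704/408155 G=2248704/408155] → run C
t=30: vr[C=551680/81631 G=2248704/408155] → run G
t=31: vr[C=551680/81631 G=551680/81631] → run C
t=32: vr[C=3268096/408155 G=551680/81631] → run G
t=33: vr[C=3268096/408155] → run C
t=34: (idle)
t=35: (idle)
t=36: (idle)
t=37: (idle)
t=38: (idle)
t=39: (idle)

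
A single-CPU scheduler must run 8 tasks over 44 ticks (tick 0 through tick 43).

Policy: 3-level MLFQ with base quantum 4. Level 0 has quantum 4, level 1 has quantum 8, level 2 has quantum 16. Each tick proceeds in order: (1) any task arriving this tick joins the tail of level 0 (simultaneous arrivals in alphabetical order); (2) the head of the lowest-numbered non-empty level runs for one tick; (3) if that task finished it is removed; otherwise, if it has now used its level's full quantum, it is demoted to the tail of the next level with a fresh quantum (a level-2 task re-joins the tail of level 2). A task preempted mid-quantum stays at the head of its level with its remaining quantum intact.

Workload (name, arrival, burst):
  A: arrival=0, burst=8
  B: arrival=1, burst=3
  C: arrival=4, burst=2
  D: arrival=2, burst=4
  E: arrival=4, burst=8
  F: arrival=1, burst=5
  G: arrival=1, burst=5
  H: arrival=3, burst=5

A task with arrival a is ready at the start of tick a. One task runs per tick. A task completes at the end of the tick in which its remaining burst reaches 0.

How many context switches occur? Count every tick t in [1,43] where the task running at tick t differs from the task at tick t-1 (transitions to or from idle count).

t=0: L0/L1/L2 = A/-/- → run A
t=1: L0/L1/L2 = ABFG/-/- → run A
t=2: L0/L1/L2 = ABFGD/-/- → run A
t=3: L0/L1/L2 = ABFGDH/-/- → run A
t=4: L0/L1/L2 = BFGDHCE/A/- → run B
t=5: L0/L1/L2 = BFGDHCE/A/- → run B
t=6: L0/L1/L2 = BFGDHCE/A/- → run B
t=7: L0/L1/L2 = FGDHCE/A/- → run F
t=8: L0/L1/L2 = FGDHCE/A/- → run F
t=9: L0/L1/L2 = FGDHCE/A/- → run F
t=10: L0/L1/L2 = FGDHCE/A/- → run F
t=11: L0/L1/L2 = GDHCE/AF/- → run G
t=12: L0/L1/L2 = GDHCE/AF/- → run G
t=13: L0/L1/L2 = GDHCE/AF/- → run G
t=14: L0/L1/L2 = GDHCE/AF/- → run G
t=15: L0/L1/L2 = DHCE/AFG/- → run D
t=16: L0/L1/L2 = DHCE/AFG/- → run D
t=17: L0/L1/L2 = DHCE/AFG/- → run D
t=18: L0/L1/L2 = DHCE/AFG/- → run D
t=19: L0/L1/L2 = HCE/AFG/- → run H
t=20: L0/L1/L2 = HCE/AFG/- → run H
t=21: L0/L1/L2 = HCE/AFG/- → run H
t=22: L0/L1/L2 = HCE/AFG/- → run H
t=23: L0/L1/L2 = CE/AFGH/- → run C
t=24: L0/L1/L2 = CE/AFGH/- → run C
t=25: L0/L1/L2 = E/AFGH/- → run E
t=26: L0/L1/L2 = E/AFGH/- → run E
t=27: L0/L1/L2 = E/AFGH/- → run E
t=28: L0/L1/L2 = E/AFGH/- → run E
t=29: L0/L1/L2 = -/AFGHE/- → run A
t=30: L0/L1/L2 = -/AFGHE/- → run A
t=31: L0/L1/L2 = -/AFGHE/- → run A
t=32: L0/L1/L2 = -/AFGHE/- → run A
t=33: L0/L1/L2 = -/FGHE/- → run F
t=34: L0/L1/L2 = -/GHE/- → run G
t=35: L0/L1/L2 = -/HE/- → run H
t=36: L0/L1/L2 = -/E/- → run E
t=37: L0/L1/L2 = -/E/- → run E
t=38: L0/L1/L2 = -/E/- → run E
t=39: L0/L1/L2 = -/E/- → run E
t=40: (idle)
t=41: (idle)
t=42: (idle)
t=43: (idle)

context switches = 13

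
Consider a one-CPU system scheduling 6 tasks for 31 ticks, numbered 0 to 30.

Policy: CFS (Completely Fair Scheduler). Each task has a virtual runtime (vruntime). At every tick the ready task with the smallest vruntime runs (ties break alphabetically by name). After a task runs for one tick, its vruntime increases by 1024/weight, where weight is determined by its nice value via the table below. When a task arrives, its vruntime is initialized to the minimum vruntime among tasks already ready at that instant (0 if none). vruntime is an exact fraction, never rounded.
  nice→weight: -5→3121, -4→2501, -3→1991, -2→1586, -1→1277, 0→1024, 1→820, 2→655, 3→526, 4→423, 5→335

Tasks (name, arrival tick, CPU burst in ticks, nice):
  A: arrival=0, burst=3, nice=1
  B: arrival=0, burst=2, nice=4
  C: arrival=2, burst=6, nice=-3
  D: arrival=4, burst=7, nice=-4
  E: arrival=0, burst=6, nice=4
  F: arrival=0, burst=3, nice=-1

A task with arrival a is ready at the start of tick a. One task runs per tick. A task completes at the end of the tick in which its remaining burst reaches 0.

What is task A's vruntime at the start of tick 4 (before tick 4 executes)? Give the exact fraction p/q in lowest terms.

t=0: vr[A=0 B=0 E=0 F=0] → run A
t=1: vr[A=256/205 B=0 E=0 F=0] → run B
t=2: vr[A=256/205 B=1024/423 C=0 E=0 F=0] → run C
t=3: vr[A=256/205 B=1024/423 C=1024/1991 E=0 F=0] → run E
t=4: vr[A=256/205 B=1024/423 C=1024/1991 D=0 E=1024/423 F=0] → run D
t=5: vr[A=256/205 B=1024/423 C=1024/1991 D=1024/2501 E=1024/423 F=0] → run F
t=6: vr[A=256/205 B=1024/423 C=1024/1991 D=1024/2501 E=1024/423 F=1024/1277] → run D
t=7: vr[A=256/205 B=1024/423 C=1024/1991 D=2048/2501 E=1024/423 F=1024/1277] → run C
t=8: vr[A=256/205 B=1024/423 C=2048/1991 D=2048/2501 E=1024/423 F=1024/1277] → run F
t=9: vr[A=256/205 B=1024/423 C=2048/1991 D=2048/2501 E=1024/423 F=2048/1277] → run D
t=10: vr[A=256/205 B=1024/423 C=2048/1991 D=3072/2501 E=1024/423 F=2048/1277] → run C
t=11: vr[A=256/205 B=1024/423 C=3072/1991 D=3072/2501 E=1024/423 F=2048/1277] → run D
t=12: vr[A=256/205 B=1024/423 C=3072/1991 D=4096/2501 E=1024/423 F=2048/1277] → run A
t=13: vr[A=512/205 B=1024/423 C=3072/1991 D=4096/2501 E=1024/423 F=2048/1277] → run C
t=14: vr[A=512/205 B=1024/423 C=4096/1991 D=4096/2501 E=1024/423 F=2048/1277] → run F
t=15: vr[A=512/205 B=1024/423 C=4096/1991 D=4096/2501 E=1024/423] → run D
t=16: vr[A=512/205 B=1024/423 C=4096/1991 D=5120/2501 E=1024/423] → run D
t=17: vr[A=512/205 B=1024/423 C=4096/1991 D=6144/2501 E=1024/423] → run C
t=18: vr[A=512/205 B=1024/423 C=5120/1991 D=6144/2501 E=1024/423] → run B
t=19: vr[A=512/205 C=5120/1991 D=6144/2501 E=1024/423] → run E
t=20: vr[A=512/205 C=5120/1991 D=6144/2501 E=2048/423] → run D
t=21: vr[A=512/205 C=5120/1991 E=2048/423] → run A
t=22: vr[C=5120/1991 E=2048/423] → run C
t=23: vr[E=2048/423] → run E
t=24: vr[E=1024/141] → run E
t=25: vr[E=4096/423] → run E
t=26: vr[E=5120/423] → run E
t=27: (idle)
t=28: (idle)
t=29: (idle)
t=30: (idle)

vruntime(A, start of tick 4) = 256/205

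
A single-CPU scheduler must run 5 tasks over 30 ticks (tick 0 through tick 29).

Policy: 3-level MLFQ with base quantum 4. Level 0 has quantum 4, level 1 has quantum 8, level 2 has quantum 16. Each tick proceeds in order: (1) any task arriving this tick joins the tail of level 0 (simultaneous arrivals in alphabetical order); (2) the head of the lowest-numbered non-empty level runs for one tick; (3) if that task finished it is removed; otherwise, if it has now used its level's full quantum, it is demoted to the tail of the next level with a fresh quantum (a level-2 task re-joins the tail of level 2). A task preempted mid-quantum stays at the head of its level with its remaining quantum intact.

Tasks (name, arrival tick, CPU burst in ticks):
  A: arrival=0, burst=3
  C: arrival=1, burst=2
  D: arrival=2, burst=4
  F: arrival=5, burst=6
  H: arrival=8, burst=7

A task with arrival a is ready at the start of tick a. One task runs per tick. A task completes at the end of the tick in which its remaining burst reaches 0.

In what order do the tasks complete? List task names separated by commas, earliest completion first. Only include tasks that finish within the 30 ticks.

t=0: L0/L1/L2 = A/-/- → run A
t=1: L0/L1/L2 = AC/-/- → run A
t=2: L0/L1/L2 = ACD/-/- → run A
t=3: L0/L1/L2 = CD/-/- → run C
t=4: L0/L1/L2 = CD/-/- → run C
t=5: L0/L1/L2 = DF/-/- → run D
t=6: L0/L1/L2 = DF/-/- → run D
t=7: L0/L1/L2 = DF/-/- → run D
t=8: L0/L1/L2 = DFH/-/- → run D
t=9: L0/L1/L2 = FH/-/- → run F
t=10: L0/L1/L2 = FH/-/- → run F
t=11: L0/L1/L2 = FH/-/- → run F
t=12: L0/L1/L2 = FH/-/- → run F
t=13: L0/L1/L2 = H/F/- → run H
t=14: L0/L1/L2 = H/F/- → run H
t=15: L0/L1/L2 = H/F/- → run H
t=16: L0/L1/L2 = H/F/- → run H
t=17: L0/L1/L2 = -/FH/- → run F
t=18: L0/L1/L2 = -/FH/- → run F
t=19: L0/L1/L2 = -/H/- → run H
t=20: L0/L1/L2 = -/H/- → run H
t=21: L0/L1/L2 = -/H/- → run H
t=22: (idle)
t=23: (idle)
t=24: (idle)
t=25: (idle)
t=26: (idle)
t=27: (idle)
t=28: (idle)
t=29: (idle)

completion order = A, C, D, F, H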